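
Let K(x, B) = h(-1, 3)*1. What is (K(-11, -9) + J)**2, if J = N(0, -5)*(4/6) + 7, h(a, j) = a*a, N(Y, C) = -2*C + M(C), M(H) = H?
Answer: 1156/9 ≈ 128.44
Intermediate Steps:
N(Y, C) = -C (N(Y, C) = -2*C + C = -C)
h(a, j) = a**2
K(x, B) = 1 (K(x, B) = (-1)**2*1 = 1*1 = 1)
J = 31/3 (J = (-1*(-5))*(4/6) + 7 = 5*(4*(1/6)) + 7 = 5*(2/3) + 7 = 10/3 + 7 = 31/3 ≈ 10.333)
(K(-11, -9) + J)**2 = (1 + 31/3)**2 = (34/3)**2 = 1156/9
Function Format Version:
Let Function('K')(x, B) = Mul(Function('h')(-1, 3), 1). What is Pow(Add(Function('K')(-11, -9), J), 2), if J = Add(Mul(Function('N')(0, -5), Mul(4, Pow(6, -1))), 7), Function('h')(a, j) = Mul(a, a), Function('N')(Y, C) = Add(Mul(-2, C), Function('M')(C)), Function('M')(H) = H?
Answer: Rational(1156, 9) ≈ 128.44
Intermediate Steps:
Function('N')(Y, C) = Mul(-1, C) (Function('N')(Y, C) = Add(Mul(-2, C), C) = Mul(-1, C))
Function('h')(a, j) = Pow(a, 2)
Function('K')(x, B) = 1 (Function('K')(x, B) = Mul(Pow(-1, 2), 1) = Mul(1, 1) = 1)
J = Rational(31, 3) (J = Add(Mul(Mul(-1, -5), Mul(4, Pow(6, -1))), 7) = Add(Mul(5, Mul(4, Rational(1, 6))), 7) = Add(Mul(5, Rational(2, 3)), 7) = Add(Rational(10, 3), 7) = Rational(31, 3) ≈ 10.333)
Pow(Add(Function('K')(-11, -9), J), 2) = Pow(Add(1, Rational(31, 3)), 2) = Pow(Rational(34, 3), 2) = Rational(1156, 9)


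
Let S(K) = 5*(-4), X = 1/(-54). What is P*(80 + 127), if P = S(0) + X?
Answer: -24863/6 ≈ -4143.8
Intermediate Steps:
X = -1/54 ≈ -0.018519
S(K) = -20
P = -1081/54 (P = -20 - 1/54 = -1081/54 ≈ -20.019)
P*(80 + 127) = -1081*(80 + 127)/54 = -1081/54*207 = -24863/6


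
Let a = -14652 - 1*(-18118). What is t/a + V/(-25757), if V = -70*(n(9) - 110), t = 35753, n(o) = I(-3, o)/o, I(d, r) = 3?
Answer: 2682848083/267821286 ≈ 10.017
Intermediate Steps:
n(o) = 3/o
a = 3466 (a = -14652 + 18118 = 3466)
V = 23030/3 (V = -70*(3/9 - 110) = -70*(3*(⅑) - 110) = -70*(⅓ - 110) = -70*(-329/3) = 23030/3 ≈ 7676.7)
t/a + V/(-25757) = 35753/3466 + (23030/3)/(-25757) = 35753*(1/3466) + (23030/3)*(-1/25757) = 35753/3466 - 23030/77271 = 2682848083/267821286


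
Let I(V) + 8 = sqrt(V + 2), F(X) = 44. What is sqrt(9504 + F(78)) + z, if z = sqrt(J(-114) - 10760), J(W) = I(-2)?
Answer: 2*sqrt(2387) + 4*I*sqrt(673) ≈ 97.714 + 103.77*I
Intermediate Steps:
I(V) = -8 + sqrt(2 + V) (I(V) = -8 + sqrt(V + 2) = -8 + sqrt(2 + V))
J(W) = -8 (J(W) = -8 + sqrt(2 - 2) = -8 + sqrt(0) = -8 + 0 = -8)
z = 4*I*sqrt(673) (z = sqrt(-8 - 10760) = sqrt(-10768) = 4*I*sqrt(673) ≈ 103.77*I)
sqrt(9504 + F(78)) + z = sqrt(9504 + 44) + 4*I*sqrt(673) = sqrt(9548) + 4*I*sqrt(673) = 2*sqrt(2387) + 4*I*sqrt(673)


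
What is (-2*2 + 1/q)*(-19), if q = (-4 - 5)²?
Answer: 6137/81 ≈ 75.765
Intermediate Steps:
q = 81 (q = (-9)² = 81)
(-2*2 + 1/q)*(-19) = (-2*2 + 1/81)*(-19) = (-4 + 1/81)*(-19) = -323/81*(-19) = 6137/81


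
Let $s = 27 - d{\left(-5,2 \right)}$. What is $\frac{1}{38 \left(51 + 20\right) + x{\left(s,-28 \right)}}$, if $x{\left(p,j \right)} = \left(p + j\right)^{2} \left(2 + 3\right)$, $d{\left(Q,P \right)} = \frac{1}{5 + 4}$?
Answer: $\frac{81}{219038} \approx 0.0003698$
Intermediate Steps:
$d{\left(Q,P \right)} = \frac{1}{9}$
$s = \frac{242}{9}$ ($s = 27 - \frac{1}{9} = \frac{242}{9} \approx 26.889$)
$x{\left(p,j \right)} = 5 \left(j + p\right)^{2}$ ($x{\left(p,j \right)} = \left(j + p\right)^{2} \cdot 5 = 5 \left(j + p\right)^{2}$)
$\frac{1}{38 \left(51 + 20\right) + x{\left(s,-28 \right)}} = \frac{1}{38 \left(51 + 20\right) + 5 \left(-28 + \frac{242}{9}\right)^{2}} = \frac{1}{38 \cdot 71 + 5 \left(- \frac{10}{9}\right)^{2}} = \frac{1}{2698 + 5 \cdot \frac{100}{81}} = \frac{1}{2698 + \frac{500}{81}} = \frac{1}{\frac{219038}{81}} = \frac{81}{219038}$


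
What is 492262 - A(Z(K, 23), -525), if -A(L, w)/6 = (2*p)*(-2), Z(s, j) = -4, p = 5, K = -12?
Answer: 492142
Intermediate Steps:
A(L, w) = 120 (A(L, w) = -6*2*5*(-2) = -60*(-2) = -6*(-20) = 120)
492262 - A(Z(K, 23), -525) = 492262 - 1*120 = 492262 - 120 = 492142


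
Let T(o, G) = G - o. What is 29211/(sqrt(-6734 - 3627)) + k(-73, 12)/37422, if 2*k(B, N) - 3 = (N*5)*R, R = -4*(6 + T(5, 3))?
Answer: -29/2268 - 2247*I*sqrt(10361)/797 ≈ -0.012787 - 286.98*I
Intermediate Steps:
R = -16 (R = -4*(6 + (3 - 1*5)) = -4*(6 + (3 - 5)) = -4*(6 - 2) = -4*4 = -16)
k(B, N) = 3/2 - 40*N (k(B, N) = 3/2 + ((N*5)*(-16))/2 = 3/2 + ((5*N)*(-16))/2 = 3/2 + (-80*N)/2 = 3/2 - 40*N)
29211/(sqrt(-6734 - 3627)) + k(-73, 12)/37422 = 29211/(sqrt(-6734 - 3627)) + (3/2 - 40*12)/37422 = 29211/(sqrt(-10361)) + (3/2 - 480)*(1/37422) = 29211/((I*sqrt(10361))) - 957/2*1/37422 = 29211*(-I*sqrt(10361)/10361) - 29/2268 = -2247*I*sqrt(10361)/797 - 29/2268 = -29/2268 - 2247*I*sqrt(10361)/797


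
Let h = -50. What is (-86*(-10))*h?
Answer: -43000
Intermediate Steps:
(-86*(-10))*h = -86*(-10)*(-50) = 860*(-50) = -43000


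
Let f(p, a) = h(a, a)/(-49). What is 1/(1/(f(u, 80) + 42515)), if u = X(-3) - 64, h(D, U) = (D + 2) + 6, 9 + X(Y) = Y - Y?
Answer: 2083147/49 ≈ 42513.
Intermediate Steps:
X(Y) = -9 (X(Y) = -9 + (Y - Y) = -9 + 0 = -9)
h(D, U) = 8 + D (h(D, U) = (2 + D) + 6 = 8 + D)
u = -73 (u = -9 - 64 = -73)
f(p, a) = -8/49 - a/49 (f(p, a) = (8 + a)/(-49) = (8 + a)*(-1/49) = -8/49 - a/49)
1/(1/(f(u, 80) + 42515)) = 1/(1/((-8/49 - 1/49*80) + 42515)) = 1/(1/((-8/49 - 80/49) + 42515)) = 1/(1/(-88/49 + 42515)) = 1/(1/(2083147/49)) = 1/(49/2083147) = 2083147/49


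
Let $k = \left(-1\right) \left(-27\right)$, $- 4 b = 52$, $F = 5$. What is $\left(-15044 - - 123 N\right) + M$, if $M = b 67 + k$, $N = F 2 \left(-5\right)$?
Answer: $-22038$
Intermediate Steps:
$b = -13$ ($b = \left(- \frac{1}{4}\right) 52 = -13$)
$k = 27$
$N = -50$ ($N = 5 \cdot 2 \left(-5\right) = 10 \left(-5\right) = -50$)
$M = -844$ ($M = \left(-13\right) 67 + 27 = -871 + 27 = -844$)
$\left(-15044 - - 123 N\right) + M = \left(-15044 - \left(-123\right) \left(-50\right)\right) - 844 = \left(-15044 - 6150\right) - 844 = -21194 - 844 = -22038$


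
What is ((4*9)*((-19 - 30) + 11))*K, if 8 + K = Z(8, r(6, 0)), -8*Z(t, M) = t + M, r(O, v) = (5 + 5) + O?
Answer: 15048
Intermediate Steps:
r(O, v) = 10 + O
Z(t, M) = -M/8 - t/8 (Z(t, M) = -(t + M)/8 = -(M + t)/8 = -M/8 - t/8)
K = -11 (K = -8 + (-(10 + 6)/8 - ⅛*8) = -8 + (-⅛*16 - 1) = -8 + (-2 - 1) = -8 - 3 = -11)
((4*9)*((-19 - 30) + 11))*K = ((4*9)*((-19 - 30) + 11))*(-11) = (36*(-49 + 11))*(-11) = (36*(-38))*(-11) = -1368*(-11) = 15048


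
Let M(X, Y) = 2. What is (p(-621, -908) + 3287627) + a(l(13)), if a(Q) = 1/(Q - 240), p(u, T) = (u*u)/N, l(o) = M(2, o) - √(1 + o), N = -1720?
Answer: 4574355228543/1391480 + √14/56630 ≈ 3.2874e+6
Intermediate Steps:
l(o) = 2 - √(1 + o)
p(u, T) = -u²/1720 (p(u, T) = (u*u)/(-1720) = u²*(-1/1720) = -u²/1720)
a(Q) = 1/(-240 + Q)
(p(-621, -908) + 3287627) + a(l(13)) = (-1/1720*(-621)² + 3287627) + 1/(-240 + (2 - √(1 + 13))) = (-1/1720*385641 + 3287627) + 1/(-240 + (2 - √14)) = (-385641/1720 + 3287627) + 1/(-238 - √14) = 5654332799/1720 + 1/(-238 - √14)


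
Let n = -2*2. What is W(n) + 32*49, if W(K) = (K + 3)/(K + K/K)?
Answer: 4705/3 ≈ 1568.3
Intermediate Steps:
n = -4
W(K) = (3 + K)/(1 + K) (W(K) = (3 + K)/(K + 1) = (3 + K)/(1 + K))
W(n) + 32*49 = (3 - 4)/(1 - 4) + 32*49 = -1/(-3) + 1568 = -⅓*(-1) + 1568 = ⅓ + 1568 = 4705/3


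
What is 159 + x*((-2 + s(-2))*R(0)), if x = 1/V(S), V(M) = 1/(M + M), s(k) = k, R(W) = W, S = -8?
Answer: 159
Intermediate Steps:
V(M) = 1/(2*M)
x = -16 (x = 1/((1/2)/(-8)) = 1/((1/2)*(-1/8)) = 1/(-1/16) = -16)
159 + x*((-2 + s(-2))*R(0)) = 159 - 16*(-2 - 2)*0 = 159 - (-64)*0 = 159 - 16*0 = 159 + 0 = 159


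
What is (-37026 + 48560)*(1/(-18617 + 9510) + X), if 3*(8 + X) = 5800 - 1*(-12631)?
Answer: 1933473785564/27321 ≈ 7.0769e+7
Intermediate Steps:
X = 18407/3 (X = -8 + (5800 - 1*(-12631))/3 = -8 + (5800 + 12631)/3 = -8 + (⅓)*18431 = -8 + 18431/3 = 18407/3 ≈ 6135.7)
(-37026 + 48560)*(1/(-18617 + 9510) + X) = (-37026 + 48560)*(1/(-18617 + 9510) + 18407/3) = 11534*(1/(-9107) + 18407/3) = 11534*(-1/9107 + 18407/3) = 11534*(167632546/27321) = 1933473785564/27321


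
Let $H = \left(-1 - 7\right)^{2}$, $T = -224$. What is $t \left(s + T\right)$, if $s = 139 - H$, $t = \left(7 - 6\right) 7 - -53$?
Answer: $-8940$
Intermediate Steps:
$H = 64$ ($H = \left(-8\right)^{2} = 64$)
$t = 60$ ($t = 1 \cdot 7 + 53 = 7 + 53 = 60$)
$s = 75$ ($s = 139 - 64 = 75$)
$t \left(s + T\right) = 60 \left(75 - 224\right) = 60 \left(-149\right) = -8940$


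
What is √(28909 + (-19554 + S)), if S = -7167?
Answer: 2*√547 ≈ 46.776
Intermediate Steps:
√(28909 + (-19554 + S)) = √(28909 + (-19554 - 7167)) = √(28909 - 26721) = √2188 = 2*√547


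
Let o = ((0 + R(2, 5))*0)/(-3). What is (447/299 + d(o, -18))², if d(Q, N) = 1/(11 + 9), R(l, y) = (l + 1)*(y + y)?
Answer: 85359121/35760400 ≈ 2.3870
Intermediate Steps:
R(l, y) = 2*y*(1 + l) (R(l, y) = (1 + l)*(2*y) = 2*y*(1 + l))
o = 0 (o = ((0 + 2*5*(1 + 2))*0)/(-3) = ((0 + 2*5*3)*0)*(-⅓) = ((0 + 30)*0)*(-⅓) = (30*0)*(-⅓) = 0*(-⅓) = 0)
d(Q, N) = 1/20
(447/299 + d(o, -18))² = (447/299 + 1/20)² = (9239/5980)² = 85359121/35760400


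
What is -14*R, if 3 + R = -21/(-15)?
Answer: 112/5 ≈ 22.400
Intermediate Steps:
R = -8/5 (R = -3 - 21/(-15) = -3 - 21*(-1/15) = -3 + 7/5 = -8/5 ≈ -1.6000)
-14*R = -14*(-8/5) = 112/5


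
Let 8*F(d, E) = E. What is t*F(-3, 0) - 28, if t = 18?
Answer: -28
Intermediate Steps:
F(d, E) = E/8
t*F(-3, 0) - 28 = 18*((⅛)*0) - 28 = 18*0 - 28 = 0 - 28 = -28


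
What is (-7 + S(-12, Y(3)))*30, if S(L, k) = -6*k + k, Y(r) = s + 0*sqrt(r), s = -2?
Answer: 90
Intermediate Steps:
Y(r) = -2 (Y(r) = -2 + 0*sqrt(r) = -2 + 0 = -2)
S(L, k) = -5*k
(-7 + S(-12, Y(3)))*30 = (-7 - 5*(-2))*30 = (-7 + 10)*30 = 3*30 = 90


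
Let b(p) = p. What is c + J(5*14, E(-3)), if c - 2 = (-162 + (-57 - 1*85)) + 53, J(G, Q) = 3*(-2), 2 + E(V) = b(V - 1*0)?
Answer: -255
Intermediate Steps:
E(V) = -2 + V (E(V) = -2 + (V - 1*0) = -2 + (V + 0) = -2 + V)
J(G, Q) = -6
c = -249 (c = 2 + ((-162 + (-57 - 1*85)) + 53) = 2 + ((-162 + (-57 - 85)) + 53) = 2 + ((-162 - 142) + 53) = 2 + (-304 + 53) = 2 - 251 = -249)
c + J(5*14, E(-3)) = -249 - 6 = -255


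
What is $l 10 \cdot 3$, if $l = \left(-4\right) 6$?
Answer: $-720$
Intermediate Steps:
$l = -24$
$l 10 \cdot 3 = \left(-24\right) 10 \cdot 3 = \left(-240\right) 3 = -720$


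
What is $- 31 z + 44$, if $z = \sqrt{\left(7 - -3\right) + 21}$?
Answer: $44 - 31 \sqrt{31} \approx -128.6$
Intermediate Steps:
$z = \sqrt{31}$ ($z = \sqrt{\left(7 + 3\right) + 21} = \sqrt{10 + 21} = \sqrt{31} \approx 5.5678$)
$- 31 z + 44 = - 31 \sqrt{31} + 44 = 44 - 31 \sqrt{31}$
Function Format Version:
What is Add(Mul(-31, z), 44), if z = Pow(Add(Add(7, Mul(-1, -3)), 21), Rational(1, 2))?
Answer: Add(44, Mul(-31, Pow(31, Rational(1, 2)))) ≈ -128.60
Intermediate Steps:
z = Pow(31, Rational(1, 2)) (z = Pow(Add(Add(7, 3), 21), Rational(1, 2)) = Pow(Add(10, 21), Rational(1, 2)) = Pow(31, Rational(1, 2)) ≈ 5.5678)
Add(Mul(-31, z), 44) = Add(Mul(-31, Pow(31, Rational(1, 2))), 44) = Add(44, Mul(-31, Pow(31, Rational(1, 2))))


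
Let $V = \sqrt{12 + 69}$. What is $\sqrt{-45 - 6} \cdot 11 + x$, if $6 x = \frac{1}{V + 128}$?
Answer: $\frac{1}{822} + 11 i \sqrt{51} \approx 0.0012165 + 78.556 i$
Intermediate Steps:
$V = 9$ ($V = \sqrt{81} = 9$)
$x = \frac{1}{822}$ ($x = \frac{1}{6 \left(9 + 128\right)} = \frac{1}{6 \cdot 137} = \frac{1}{6} \cdot \frac{1}{137} = \frac{1}{822} \approx 0.0012165$)
$\sqrt{-45 - 6} \cdot 11 + x = \sqrt{-45 - 6} \cdot 11 + \frac{1}{822} = \sqrt{-51} \cdot 11 + \frac{1}{822} = i \sqrt{51} \cdot 11 + \frac{1}{822} = 11 i \sqrt{51} + \frac{1}{822} = \frac{1}{822} + 11 i \sqrt{51}$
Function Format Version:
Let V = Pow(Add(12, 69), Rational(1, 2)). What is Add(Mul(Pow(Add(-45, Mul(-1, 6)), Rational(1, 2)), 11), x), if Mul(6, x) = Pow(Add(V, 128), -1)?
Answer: Add(Rational(1, 822), Mul(11, I, Pow(51, Rational(1, 2)))) ≈ Add(0.0012165, Mul(78.556, I))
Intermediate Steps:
V = 9 (V = Pow(81, Rational(1, 2)) = 9)
x = Rational(1, 822) (x = Mul(Rational(1, 6), Pow(Add(9, 128), -1)) = Mul(Rational(1, 6), Pow(137, -1)) = Mul(Rational(1, 6), Rational(1, 137)) = Rational(1, 822) ≈ 0.0012165)
Add(Mul(Pow(Add(-45, Mul(-1, 6)), Rational(1, 2)), 11), x) = Add(Mul(Pow(Add(-45, Mul(-1, 6)), Rational(1, 2)), 11), Rational(1, 822)) = Add(Mul(Pow(Add(-45, -6), Rational(1, 2)), 11), Rational(1, 822)) = Add(Mul(Pow(-51, Rational(1, 2)), 11), Rational(1, 822)) = Add(Mul(Mul(I, Pow(51, Rational(1, 2))), 11), Rational(1, 822)) = Add(Mul(11, I, Pow(51, Rational(1, 2))), Rational(1, 822)) = Add(Rational(1, 822), Mul(11, I, Pow(51, Rational(1, 2))))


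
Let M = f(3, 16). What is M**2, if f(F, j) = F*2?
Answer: 36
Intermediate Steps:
f(F, j) = 2*F
M = 6 (M = 2*3 = 6)
M**2 = 6**2 = 36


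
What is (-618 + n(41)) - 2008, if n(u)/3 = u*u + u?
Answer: 2540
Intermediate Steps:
n(u) = 3*u + 3*u² (n(u) = 3*(u*u + u) = 3*(u² + u) = 3*(u + u²) = 3*u + 3*u²)
(-618 + n(41)) - 2008 = (-618 + 3*41*(1 + 41)) - 2008 = (-618 + 3*41*42) - 2008 = (-618 + 5166) - 2008 = 4548 - 2008 = 2540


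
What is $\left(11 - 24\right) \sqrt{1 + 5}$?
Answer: $- 13 \sqrt{6} \approx -31.843$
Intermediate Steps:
$\left(11 - 24\right) \sqrt{1 + 5} = - 13 \sqrt{6}$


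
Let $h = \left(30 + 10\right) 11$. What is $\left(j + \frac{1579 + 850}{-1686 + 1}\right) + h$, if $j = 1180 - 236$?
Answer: $\frac{2329611}{1685} \approx 1382.6$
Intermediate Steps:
$j = 944$
$h = 440$ ($h = 40 \cdot 11 = 440$)
$\left(j + \frac{1579 + 850}{-1686 + 1}\right) + h = \left(944 + \frac{1579 + 850}{-1686 + 1}\right) + 440 = \left(944 + \frac{2429}{-1685}\right) + 440 = \left(944 + 2429 \left(- \frac{1}{1685}\right)\right) + 440 = \left(944 - \frac{2429}{1685}\right) + 440 = \frac{1588211}{1685} + 440 = \frac{2329611}{1685}$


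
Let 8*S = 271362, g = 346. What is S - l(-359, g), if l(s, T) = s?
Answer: 137117/4 ≈ 34279.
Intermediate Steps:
S = 135681/4 (S = (1/8)*271362 = 135681/4 ≈ 33920.)
S - l(-359, g) = 135681/4 - 1*(-359) = 135681/4 + 359 = 137117/4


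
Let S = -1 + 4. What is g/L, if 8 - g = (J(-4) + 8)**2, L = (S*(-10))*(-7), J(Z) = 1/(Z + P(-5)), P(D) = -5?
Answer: -4393/17010 ≈ -0.25826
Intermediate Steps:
S = 3
J(Z) = 1/(-5 + Z) (J(Z) = 1/(Z - 5) = 1/(-5 + Z))
L = 210 (L = (3*(-10))*(-7) = -30*(-7) = 210)
g = -4393/81 (g = 8 - (1/(-5 - 4) + 8)**2 = 8 - (1/(-9) + 8)**2 = 8 - (-1/9 + 8)**2 = 8 - (71/9)**2 = 8 - 1*5041/81 = 8 - 5041/81 = -4393/81 ≈ -54.235)
g/L = -4393/81/210 = -4393/81*1/210 = -4393/17010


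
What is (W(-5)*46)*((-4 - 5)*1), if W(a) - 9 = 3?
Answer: -4968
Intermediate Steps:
W(a) = 12 (W(a) = 9 + 3 = 12)
(W(-5)*46)*((-4 - 5)*1) = (12*46)*((-4 - 5)*1) = 552*(-9*1) = 552*(-9) = -4968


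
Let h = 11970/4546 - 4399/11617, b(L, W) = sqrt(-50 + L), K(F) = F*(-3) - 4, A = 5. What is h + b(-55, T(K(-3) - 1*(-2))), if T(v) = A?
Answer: 59528818/26405441 + I*sqrt(105) ≈ 2.2544 + 10.247*I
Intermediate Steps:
K(F) = -4 - 3*F (K(F) = -3*F - 4 = -4 - 3*F)
T(v) = 5
h = 59528818/26405441 (h = 11970*(1/4546) - 4399*1/11617 = 5985/2273 - 4399/11617 = 59528818/26405441 ≈ 2.2544)
h + b(-55, T(K(-3) - 1*(-2))) = 59528818/26405441 + sqrt(-50 - 55) = 59528818/26405441 + sqrt(-105) = 59528818/26405441 + I*sqrt(105)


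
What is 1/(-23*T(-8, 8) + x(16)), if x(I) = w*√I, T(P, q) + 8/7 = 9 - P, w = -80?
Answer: -7/4793 ≈ -0.0014605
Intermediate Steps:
T(P, q) = 55/7 - P (T(P, q) = -8/7 + (9 - P) = 55/7 - P)
x(I) = -80*√I
1/(-23*T(-8, 8) + x(16)) = 1/(-23*(55/7 - 1*(-8)) - 80*√16) = 1/(-23*(55/7 + 8) - 80*4) = 1/(-23*111/7 - 320) = 1/(-2553/7 - 320) = 1/(-4793/7) = -7/4793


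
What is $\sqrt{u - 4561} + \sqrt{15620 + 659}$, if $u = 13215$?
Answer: $\sqrt{8654} + \sqrt{16279} \approx 220.62$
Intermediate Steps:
$\sqrt{u - 4561} + \sqrt{15620 + 659} = \sqrt{13215 - 4561} + \sqrt{15620 + 659} = \sqrt{8654} + \sqrt{16279}$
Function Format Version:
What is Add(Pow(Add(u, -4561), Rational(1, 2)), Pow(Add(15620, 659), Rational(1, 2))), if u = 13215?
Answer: Add(Pow(8654, Rational(1, 2)), Pow(16279, Rational(1, 2))) ≈ 220.62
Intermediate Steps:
Add(Pow(Add(u, -4561), Rational(1, 2)), Pow(Add(15620, 659), Rational(1, 2))) = Add(Pow(Add(13215, -4561), Rational(1, 2)), Pow(Add(15620, 659), Rational(1, 2))) = Add(Pow(8654, Rational(1, 2)), Pow(16279, Rational(1, 2)))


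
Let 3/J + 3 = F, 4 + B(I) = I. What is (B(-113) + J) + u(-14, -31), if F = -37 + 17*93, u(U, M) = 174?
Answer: 87840/1541 ≈ 57.002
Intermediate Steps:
B(I) = -4 + I
F = 1544 (F = -37 + 1581 = 1544)
J = 3/1541 (J = 3/(-3 + 1544) = 3/1541 ≈ 0.0019468)
(B(-113) + J) + u(-14, -31) = ((-4 - 113) + 3/1541) + 174 = (-117 + 3/1541) + 174 = -180294/1541 + 174 = 87840/1541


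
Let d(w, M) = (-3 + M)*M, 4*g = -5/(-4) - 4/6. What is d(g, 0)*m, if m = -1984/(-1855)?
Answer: 0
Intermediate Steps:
m = 1984/1855 (m = -1984*(-1/1855) = 1984/1855 ≈ 1.0695)
g = 7/48 (g = (-5/(-4) - 4/6)/4 = (-5*(-¼) - 4*⅙)/4 = (5/4 - ⅔)/4 = (¼)*(7/12) = 7/48 ≈ 0.14583)
d(w, M) = M*(-3 + M)
d(g, 0)*m = (0*(-3 + 0))*(1984/1855) = (0*(-3))*(1984/1855) = 0*(1984/1855) = 0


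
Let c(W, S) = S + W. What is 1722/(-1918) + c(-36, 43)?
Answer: 836/137 ≈ 6.1022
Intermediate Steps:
1722/(-1918) + c(-36, 43) = 1722/(-1918) + (43 - 36) = 1722*(-1/1918) + 7 = -123/137 + 7 = 836/137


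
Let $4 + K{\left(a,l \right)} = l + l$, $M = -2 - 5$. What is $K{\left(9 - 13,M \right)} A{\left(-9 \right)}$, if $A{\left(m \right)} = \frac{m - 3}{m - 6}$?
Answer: $- \frac{72}{5} \approx -14.4$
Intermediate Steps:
$A{\left(m \right)} = \frac{-3 + m}{-6 + m}$
$M = -7$ ($M = -2 - 5 = -7$)
$K{\left(a,l \right)} = -4 + 2 l$ ($K{\left(a,l \right)} = -4 + \left(l + l\right) = -4 + 2 l$)
$K{\left(9 - 13,M \right)} A{\left(-9 \right)} = \left(-4 + 2 \left(-7\right)\right) \frac{-3 - 9}{-6 - 9} = \left(-4 - 14\right) \frac{1}{-15} \left(-12\right) = - 18 \left(\left(- \frac{1}{15}\right) \left(-12\right)\right) = \left(-18\right) \frac{4}{5} = - \frac{72}{5}$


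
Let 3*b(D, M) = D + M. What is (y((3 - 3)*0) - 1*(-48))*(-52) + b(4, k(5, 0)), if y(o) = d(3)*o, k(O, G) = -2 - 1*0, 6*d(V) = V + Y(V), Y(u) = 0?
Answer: -7486/3 ≈ -2495.3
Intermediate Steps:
d(V) = V/6 (d(V) = (V + 0)/6 = V/6)
k(O, G) = -2 (k(O, G) = -2 + 0 = -2)
y(o) = o/2 (y(o) = ((⅙)*3)*o = o/2)
b(D, M) = D/3 + M/3 (b(D, M) = (D + M)/3 = D/3 + M/3)
(y((3 - 3)*0) - 1*(-48))*(-52) + b(4, k(5, 0)) = (((3 - 3)*0)/2 - 1*(-48))*(-52) + ((⅓)*4 + (⅓)*(-2)) = ((0*0)/2 + 48)*(-52) + (4/3 - ⅔) = ((½)*0 + 48)*(-52) + ⅔ = (0 + 48)*(-52) + ⅔ = 48*(-52) + ⅔ = -2496 + ⅔ = -7486/3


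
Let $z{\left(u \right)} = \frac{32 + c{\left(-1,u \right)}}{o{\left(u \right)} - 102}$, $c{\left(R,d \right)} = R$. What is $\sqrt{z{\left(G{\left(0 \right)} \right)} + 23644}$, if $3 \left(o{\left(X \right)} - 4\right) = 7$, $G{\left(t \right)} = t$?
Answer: $\frac{\sqrt{1947505945}}{287} \approx 153.76$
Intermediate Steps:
$o{\left(X \right)} = \frac{19}{3}$ ($o{\left(X \right)} = 4 + \frac{1}{3} \cdot 7 = 4 + \frac{7}{3} = \frac{19}{3}$)
$z{\left(u \right)} = - \frac{93}{287}$ ($z{\left(u \right)} = \frac{32 - 1}{\frac{19}{3} - 102} = \frac{31}{- \frac{287}{3}} = 31 \left(- \frac{3}{287}\right) = - \frac{93}{287}$)
$\sqrt{z{\left(G{\left(0 \right)} \right)} + 23644} = \sqrt{- \frac{93}{287} + 23644} = \sqrt{\frac{6785735}{287}} = \frac{\sqrt{1947505945}}{287}$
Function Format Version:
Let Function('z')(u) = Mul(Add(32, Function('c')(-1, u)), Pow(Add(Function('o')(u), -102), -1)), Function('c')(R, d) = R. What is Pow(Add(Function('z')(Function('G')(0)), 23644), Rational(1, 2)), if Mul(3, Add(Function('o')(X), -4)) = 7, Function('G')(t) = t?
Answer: Mul(Rational(1, 287), Pow(1947505945, Rational(1, 2))) ≈ 153.76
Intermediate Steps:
Function('o')(X) = Rational(19, 3) (Function('o')(X) = Add(4, Mul(Rational(1, 3), 7)) = Add(4, Rational(7, 3)) = Rational(19, 3))
Function('z')(u) = Rational(-93, 287) (Function('z')(u) = Mul(Add(32, -1), Pow(Add(Rational(19, 3), -102), -1)) = Mul(31, Pow(Rational(-287, 3), -1)) = Mul(31, Rational(-3, 287)) = Rational(-93, 287))
Pow(Add(Function('z')(Function('G')(0)), 23644), Rational(1, 2)) = Pow(Add(Rational(-93, 287), 23644), Rational(1, 2)) = Pow(Rational(6785735, 287), Rational(1, 2)) = Mul(Rational(1, 287), Pow(1947505945, Rational(1, 2)))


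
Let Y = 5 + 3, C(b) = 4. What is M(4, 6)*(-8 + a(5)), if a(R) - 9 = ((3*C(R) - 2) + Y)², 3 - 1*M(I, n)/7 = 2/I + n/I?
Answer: 2275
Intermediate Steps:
Y = 8
M(I, n) = 21 - 14/I - 7*n/I (M(I, n) = 21 - 7*(2/I + n/I) = 21 + (-14/I - 7*n/I) = 21 - 14/I - 7*n/I)
a(R) = 333 (a(R) = 9 + ((3*4 - 2) + 8)² = 9 + ((12 - 2) + 8)² = 9 + (10 + 8)² = 9 + 18² = 9 + 324 = 333)
M(4, 6)*(-8 + a(5)) = (7*(-2 - 1*6 + 3*4)/4)*(-8 + 333) = (7*(¼)*(-2 - 6 + 12))*325 = (7*(¼)*4)*325 = 7*325 = 2275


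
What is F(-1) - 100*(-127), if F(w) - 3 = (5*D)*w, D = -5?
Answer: 12728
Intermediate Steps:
F(w) = 3 - 25*w (F(w) = 3 + (5*(-5))*w = 3 - 25*w)
F(-1) - 100*(-127) = (3 - 25*(-1)) - 100*(-127) = (3 + 25) + 12700 = 28 + 12700 = 12728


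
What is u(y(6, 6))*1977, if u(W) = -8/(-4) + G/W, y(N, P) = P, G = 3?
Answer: 9885/2 ≈ 4942.5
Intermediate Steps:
u(W) = 2 + 3/W (u(W) = -8/(-4) + 3/W = -8*(-¼) + 3/W = 2 + 3/W)
u(y(6, 6))*1977 = (2 + 3/6)*1977 = (2 + 3*(⅙))*1977 = (2 + ½)*1977 = (5/2)*1977 = 9885/2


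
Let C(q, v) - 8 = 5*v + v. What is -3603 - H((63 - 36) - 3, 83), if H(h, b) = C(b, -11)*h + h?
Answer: -2235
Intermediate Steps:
C(q, v) = 8 + 6*v (C(q, v) = 8 + (5*v + v) = 8 + 6*v)
H(h, b) = -57*h (H(h, b) = (8 + 6*(-11))*h + h = (8 - 66)*h + h = -58*h + h = -57*h)
-3603 - H((63 - 36) - 3, 83) = -3603 - (-57)*((63 - 36) - 3) = -3603 - (-57)*(27 - 3) = -3603 - (-57)*24 = -3603 - 1*(-1368) = -3603 + 1368 = -2235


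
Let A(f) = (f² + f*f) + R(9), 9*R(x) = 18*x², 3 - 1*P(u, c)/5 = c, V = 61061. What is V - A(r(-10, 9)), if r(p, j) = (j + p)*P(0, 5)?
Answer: 60699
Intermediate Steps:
P(u, c) = 15 - 5*c
r(p, j) = -10*j - 10*p (r(p, j) = (j + p)*(15 - 5*5) = (j + p)*(15 - 25) = (j + p)*(-10) = -10*j - 10*p)
R(x) = 2*x² (R(x) = (18*x²)/9 = 2*x²)
A(f) = 162 + 2*f² (A(f) = (f² + f*f) + 2*9² = (f² + f²) + 2*81 = 2*f² + 162 = 162 + 2*f²)
V - A(r(-10, 9)) = 61061 - (162 + 2*(-10*9 - 10*(-10))²) = 61061 - (162 + 2*(-90 + 100)²) = 61061 - (162 + 2*10²) = 61061 - (162 + 2*100) = 61061 - (162 + 200) = 61061 - 1*362 = 61061 - 362 = 60699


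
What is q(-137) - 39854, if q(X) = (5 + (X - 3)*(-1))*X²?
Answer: 2681651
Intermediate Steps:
q(X) = X²*(8 - X) (q(X) = (5 + (-3 + X)*(-1))*X² = (5 + (3 - X))*X² = (8 - X)*X² = X²*(8 - X))
q(-137) - 39854 = (-137)²*(8 - 1*(-137)) - 39854 = 18769*(8 + 137) - 39854 = 18769*145 - 39854 = 2721505 - 39854 = 2681651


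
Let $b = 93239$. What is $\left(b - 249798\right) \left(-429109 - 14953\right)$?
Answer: $69521902658$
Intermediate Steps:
$\left(b - 249798\right) \left(-429109 - 14953\right) = \left(93239 - 249798\right) \left(-429109 - 14953\right) = \left(-156559\right) \left(-444062\right) = 69521902658$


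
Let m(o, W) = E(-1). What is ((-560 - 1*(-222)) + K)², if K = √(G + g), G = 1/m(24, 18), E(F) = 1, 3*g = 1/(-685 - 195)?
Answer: (223080 - √435435)²/435600 ≈ 1.1357e+5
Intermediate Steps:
g = -1/2640 (g = 1/(3*(-685 - 195)) = (⅓)/(-880) = (⅓)*(-1/880) = -1/2640 ≈ -0.00037879)
m(o, W) = 1
G = 1 (G = 1/1 = 1)
K = √435435/660 (K = √(1 - 1/2640) = √(2639/2640) = √435435/660 ≈ 0.99981)
((-560 - 1*(-222)) + K)² = ((-560 - 1*(-222)) + √435435/660)² = ((-560 + 222) + √435435/660)² = (-338 + √435435/660)²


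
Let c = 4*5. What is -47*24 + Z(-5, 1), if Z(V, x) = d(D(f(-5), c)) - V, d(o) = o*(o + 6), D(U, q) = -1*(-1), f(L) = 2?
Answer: -1116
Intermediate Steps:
c = 20
D(U, q) = 1
d(o) = o*(6 + o)
Z(V, x) = 7 - V (Z(V, x) = 1*(6 + 1) - V = 1*7 - V = 7 - V)
-47*24 + Z(-5, 1) = -47*24 + (7 - 1*(-5)) = -1128 + (7 + 5) = -1128 + 12 = -1116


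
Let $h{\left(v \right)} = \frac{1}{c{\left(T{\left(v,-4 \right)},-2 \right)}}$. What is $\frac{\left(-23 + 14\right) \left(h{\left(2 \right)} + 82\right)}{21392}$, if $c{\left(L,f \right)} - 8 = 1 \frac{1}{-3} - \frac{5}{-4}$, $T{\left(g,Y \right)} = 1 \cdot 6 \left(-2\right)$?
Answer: $- \frac{207}{5992} \approx -0.034546$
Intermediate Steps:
$T{\left(g,Y \right)} = -12$ ($T{\left(g,Y \right)} = 6 \left(-2\right) = -12$)
$c{\left(L,f \right)} = \frac{107}{12}$ ($c{\left(L,f \right)} = 8 + \left(1 \frac{1}{-3} - \frac{5}{-4}\right) = 8 + \left(1 \left(- \frac{1}{3}\right) - - \frac{5}{4}\right) = 8 + \left(- \frac{1}{3} + \frac{5}{4}\right) = 8 + \frac{11}{12} = \frac{107}{12}$)
$h{\left(v \right)} = \frac{12}{107}$ ($h{\left(v \right)} = \frac{1}{\frac{107}{12}} = \frac{12}{107}$)
$\frac{\left(-23 + 14\right) \left(h{\left(2 \right)} + 82\right)}{21392} = \frac{\left(-23 + 14\right) \left(\frac{12}{107} + 82\right)}{21392} = \left(-9\right) \frac{8786}{107} \cdot \frac{1}{21392} = \left(- \frac{79074}{107}\right) \frac{1}{21392} = - \frac{207}{5992}$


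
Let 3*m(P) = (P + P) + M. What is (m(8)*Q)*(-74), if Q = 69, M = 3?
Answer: -32338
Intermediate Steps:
m(P) = 1 + 2*P/3 (m(P) = ((P + P) + 3)/3 = (2*P + 3)/3 = (3 + 2*P)/3 = 1 + 2*P/3)
(m(8)*Q)*(-74) = ((1 + (⅔)*8)*69)*(-74) = ((1 + 16/3)*69)*(-74) = ((19/3)*69)*(-74) = 437*(-74) = -32338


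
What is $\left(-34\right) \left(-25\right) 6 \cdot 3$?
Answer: $15300$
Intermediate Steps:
$\left(-34\right) \left(-25\right) 6 \cdot 3 = 850 \cdot 18 = 15300$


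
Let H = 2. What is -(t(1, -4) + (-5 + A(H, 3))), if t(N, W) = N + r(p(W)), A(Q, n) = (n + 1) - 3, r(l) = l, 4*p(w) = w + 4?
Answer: 3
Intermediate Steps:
p(w) = 1 + w/4 (p(w) = (w + 4)/4 = (4 + w)/4 = 1 + w/4)
A(Q, n) = -2 + n (A(Q, n) = (1 + n) - 3 = -2 + n)
t(N, W) = 1 + N + W/4 (t(N, W) = N + (1 + W/4) = 1 + N + W/4)
-(t(1, -4) + (-5 + A(H, 3))) = -((1 + 1 + (¼)*(-4)) + (-5 + (-2 + 3))) = -((1 + 1 - 1) + (-5 + 1)) = -(1 - 4) = -1*(-3) = 3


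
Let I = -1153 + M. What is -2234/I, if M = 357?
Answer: 1117/398 ≈ 2.8065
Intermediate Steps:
I = -796 (I = -1153 + 357 = -796)
-2234/I = -2234/(-796) = -2234*(-1/796) = 1117/398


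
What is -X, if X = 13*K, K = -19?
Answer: 247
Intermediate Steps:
X = -247 (X = 13*(-19) = -247)
-X = -1*(-247) = 247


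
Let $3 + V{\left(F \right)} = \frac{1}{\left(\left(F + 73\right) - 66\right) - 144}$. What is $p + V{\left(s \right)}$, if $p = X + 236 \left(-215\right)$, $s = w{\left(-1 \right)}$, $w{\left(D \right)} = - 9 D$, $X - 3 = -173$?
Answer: $- \frac{6516865}{128} \approx -50913.0$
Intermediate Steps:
$X = -170$ ($X = 3 - 173 = -170$)
$s = 9$ ($s = \left(-9\right) \left(-1\right) = 9$)
$p = -50910$ ($p = -170 + 236 \left(-215\right) = -170 - 50740 = -50910$)
$V{\left(F \right)} = -3 + \frac{1}{-137 + F}$ ($V{\left(F \right)} = -3 + \frac{1}{\left(\left(F + 73\right) - 66\right) - 144} = -3 + \frac{1}{\left(\left(73 + F\right) - 66\right) - 144} = -3 + \frac{1}{\left(7 + F\right) - 144} = -3 + \frac{1}{-137 + F}$)
$p + V{\left(s \right)} = -50910 + \frac{412 - 27}{-137 + 9} = -50910 + \frac{412 - 27}{-128} = -50910 - \frac{385}{128} = - \frac{6516865}{128}$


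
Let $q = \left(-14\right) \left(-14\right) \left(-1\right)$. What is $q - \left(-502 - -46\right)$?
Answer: $260$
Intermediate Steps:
$q = -196$ ($q = 196 \left(-1\right) = -196$)
$q - \left(-502 - -46\right) = -196 - \left(-502 - -46\right) = -196 - \left(-502 + 46\right) = -196 - -456 = -196 + 456 = 260$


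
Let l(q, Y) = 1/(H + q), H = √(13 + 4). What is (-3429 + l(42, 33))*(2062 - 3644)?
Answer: 9476846022/1747 + 1582*√17/1747 ≈ 5.4246e+6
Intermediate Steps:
H = √17 ≈ 4.1231
l(q, Y) = 1/(q + √17) (l(q, Y) = 1/(√17 + q) = 1/(q + √17))
(-3429 + l(42, 33))*(2062 - 3644) = (-3429 + 1/(42 + √17))*(2062 - 3644) = (-3429 + 1/(42 + √17))*(-1582) = 5424678 - 1582/(42 + √17)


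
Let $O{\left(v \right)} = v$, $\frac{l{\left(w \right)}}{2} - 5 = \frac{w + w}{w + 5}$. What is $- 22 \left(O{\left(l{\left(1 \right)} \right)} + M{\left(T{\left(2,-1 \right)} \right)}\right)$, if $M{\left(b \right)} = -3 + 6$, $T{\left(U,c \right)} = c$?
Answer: $- \frac{902}{3} \approx -300.67$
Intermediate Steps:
$l{\left(w \right)} = 10 + \frac{4 w}{5 + w}$ ($l{\left(w \right)} = 10 + 2 \frac{w + w}{w + 5} = 10 + 2 \frac{2 w}{5 + w} = 10 + \frac{4 w}{5 + w}$)
$M{\left(b \right)} = 3$
$- 22 \left(O{\left(l{\left(1 \right)} \right)} + M{\left(T{\left(2,-1 \right)} \right)}\right) = - 22 \left(\frac{2 \left(25 + 7 \cdot 1\right)}{5 + 1} + 3\right) = - 22 \left(\frac{2 \left(25 + 7\right)}{6} + 3\right) = - 22 \left(2 \cdot \frac{1}{6} \cdot 32 + 3\right) = - 22 \left(\frac{32}{3} + 3\right) = \left(-22\right) \frac{41}{3} = - \frac{902}{3}$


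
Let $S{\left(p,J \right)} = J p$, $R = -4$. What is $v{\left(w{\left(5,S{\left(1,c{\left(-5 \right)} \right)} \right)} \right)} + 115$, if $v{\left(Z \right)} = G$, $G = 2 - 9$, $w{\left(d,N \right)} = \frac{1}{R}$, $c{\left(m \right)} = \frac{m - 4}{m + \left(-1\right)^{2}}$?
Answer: $108$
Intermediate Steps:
$c{\left(m \right)} = \frac{-4 + m}{1 + m}$ ($c{\left(m \right)} = \frac{-4 + m}{m + 1} = \frac{-4 + m}{1 + m}$)
$w{\left(d,N \right)} = - \frac{1}{4}$ ($w{\left(d,N \right)} = \frac{1}{-4} = - \frac{1}{4}$)
$G = -7$ ($G = 2 - 9 = -7$)
$v{\left(Z \right)} = -7$
$v{\left(w{\left(5,S{\left(1,c{\left(-5 \right)} \right)} \right)} \right)} + 115 = -7 + 115 = 108$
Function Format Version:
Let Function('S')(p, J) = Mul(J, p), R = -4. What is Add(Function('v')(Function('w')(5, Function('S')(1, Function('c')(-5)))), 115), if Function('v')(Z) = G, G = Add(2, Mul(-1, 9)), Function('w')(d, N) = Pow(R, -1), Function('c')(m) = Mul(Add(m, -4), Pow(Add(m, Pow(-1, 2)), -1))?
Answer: 108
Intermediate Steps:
Function('c')(m) = Mul(Pow(Add(1, m), -1), Add(-4, m)) (Function('c')(m) = Mul(Add(-4, m), Pow(Add(m, 1), -1)) = Mul(Add(-4, m), Pow(Add(1, m), -1)) = Mul(Pow(Add(1, m), -1), Add(-4, m)))
Function('w')(d, N) = Rational(-1, 4) (Function('w')(d, N) = Pow(-4, -1) = Rational(-1, 4))
G = -7 (G = Add(2, -9) = -7)
Function('v')(Z) = -7
Add(Function('v')(Function('w')(5, Function('S')(1, Function('c')(-5)))), 115) = Add(-7, 115) = 108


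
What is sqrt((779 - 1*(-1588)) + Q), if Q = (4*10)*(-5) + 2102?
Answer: sqrt(4269) ≈ 65.338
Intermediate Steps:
Q = 1902 (Q = 40*(-5) + 2102 = -200 + 2102 = 1902)
sqrt((779 - 1*(-1588)) + Q) = sqrt((779 - 1*(-1588)) + 1902) = sqrt((779 + 1588) + 1902) = sqrt(2367 + 1902) = sqrt(4269)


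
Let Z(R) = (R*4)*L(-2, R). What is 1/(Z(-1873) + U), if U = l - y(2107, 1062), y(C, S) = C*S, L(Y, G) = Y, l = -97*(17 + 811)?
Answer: -1/2302966 ≈ -4.3422e-7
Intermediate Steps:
l = -80316 (l = -97*828 = -80316)
Z(R) = -8*R (Z(R) = (R*4)*(-2) = (4*R)*(-2) = -8*R)
U = -2317950 (U = -80316 - 2107*1062 = -80316 - 1*2237634 = -80316 - 2237634 = -2317950)
1/(Z(-1873) + U) = 1/(-8*(-1873) - 2317950) = 1/(14984 - 2317950) = 1/(-2302966) = -1/2302966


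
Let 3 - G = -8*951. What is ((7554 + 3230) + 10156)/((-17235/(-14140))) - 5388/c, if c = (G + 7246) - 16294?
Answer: 9457255364/550371 ≈ 17183.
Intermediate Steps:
G = 7611 (G = 3 - (-8)*951 = 3 - 1*(-7608) = 3 + 7608 = 7611)
c = -1437 (c = (7611 + 7246) - 16294 = 14857 - 16294 = -1437)
((7554 + 3230) + 10156)/((-17235/(-14140))) - 5388/c = ((7554 + 3230) + 10156)/((-17235/(-14140))) - 5388/(-1437) = (10784 + 10156)/((-17235*(-1/14140))) - 5388*(-1/1437) = 20940/(3447/2828) + 1796/479 = 20940*(2828/3447) + 1796/479 = 19739440/1149 + 1796/479 = 9457255364/550371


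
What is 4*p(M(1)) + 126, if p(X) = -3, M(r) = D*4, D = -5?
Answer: 114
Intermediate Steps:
M(r) = -20 (M(r) = -5*4 = -20)
4*p(M(1)) + 126 = 4*(-3) + 126 = -12 + 126 = 114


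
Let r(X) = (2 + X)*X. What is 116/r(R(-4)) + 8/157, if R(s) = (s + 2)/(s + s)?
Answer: 291464/1413 ≈ 206.27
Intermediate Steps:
R(s) = (2 + s)/(2*s) (R(s) = (2 + s)/((2*s)) = (2 + s)*(1/(2*s)) = (2 + s)/(2*s))
r(X) = X*(2 + X)
116/r(R(-4)) + 8/157 = 116/((((½)*(2 - 4)/(-4))*(2 + (½)*(2 - 4)/(-4)))) + 8/157 = 116/((((½)*(-¼)*(-2))*(2 + (½)*(-¼)*(-2)))) + 8*(1/157) = 116/(((2 + ¼)/4)) + 8/157 = 116/(((¼)*(9/4))) + 8/157 = 116/(9/16) + 8/157 = 116*(16/9) + 8/157 = 1856/9 + 8/157 = 291464/1413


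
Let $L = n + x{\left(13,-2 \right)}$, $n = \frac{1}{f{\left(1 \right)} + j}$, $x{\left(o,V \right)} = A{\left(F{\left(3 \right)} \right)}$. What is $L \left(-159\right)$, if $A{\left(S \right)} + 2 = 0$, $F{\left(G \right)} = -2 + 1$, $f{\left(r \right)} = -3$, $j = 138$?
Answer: $\frac{14257}{45} \approx 316.82$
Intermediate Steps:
$F{\left(G \right)} = -1$
$A{\left(S \right)} = -2$ ($A{\left(S \right)} = -2 + 0 = -2$)
$x{\left(o,V \right)} = -2$
$n = \frac{1}{135}$ ($n = \frac{1}{-3 + 138} = \frac{1}{135} \approx 0.0074074$)
$L = - \frac{269}{135}$ ($L = \frac{1}{135} - 2 = - \frac{269}{135} \approx -1.9926$)
$L \left(-159\right) = \left(- \frac{269}{135}\right) \left(-159\right) = \frac{14257}{45}$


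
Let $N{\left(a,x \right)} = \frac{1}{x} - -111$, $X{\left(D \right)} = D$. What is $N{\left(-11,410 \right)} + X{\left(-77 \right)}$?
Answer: $\frac{13941}{410} \approx 34.002$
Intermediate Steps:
$N{\left(a,x \right)} = 111 + \frac{1}{x}$ ($N{\left(a,x \right)} = \frac{1}{x} + 111 = 111 + \frac{1}{x}$)
$N{\left(-11,410 \right)} + X{\left(-77 \right)} = \left(111 + \frac{1}{410}\right) - 77 = \frac{45511}{410} - 77 = \frac{13941}{410}$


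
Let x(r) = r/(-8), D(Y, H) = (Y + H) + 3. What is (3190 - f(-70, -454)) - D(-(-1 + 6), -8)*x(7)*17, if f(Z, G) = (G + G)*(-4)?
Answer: -2363/4 ≈ -590.75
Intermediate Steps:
D(Y, H) = 3 + H + Y (D(Y, H) = (H + Y) + 3 = 3 + H + Y)
f(Z, G) = -8*G (f(Z, G) = (2*G)*(-4) = -8*G)
x(r) = -r/8 (x(r) = r*(-⅛) = -r/8)
(3190 - f(-70, -454)) - D(-(-1 + 6), -8)*x(7)*17 = (3190 - (-8)*(-454)) - (3 - 8 - (-1 + 6))*(-⅛*7)*17 = (3190 - 1*3632) - (3 - 8 - 1*5)*(-7/8)*17 = (3190 - 3632) - (3 - 8 - 5)*(-7/8)*17 = -442 - (-10*(-7/8))*17 = -442 - 35*17/4 = -442 - 1*595/4 = -442 - 595/4 = -2363/4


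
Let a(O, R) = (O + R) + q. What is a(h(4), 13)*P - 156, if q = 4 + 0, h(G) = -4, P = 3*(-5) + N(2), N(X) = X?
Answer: -325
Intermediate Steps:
P = -13 (P = 3*(-5) + 2 = -15 + 2 = -13)
q = 4
a(O, R) = 4 + O + R (a(O, R) = (O + R) + 4 = 4 + O + R)
a(h(4), 13)*P - 156 = (4 - 4 + 13)*(-13) - 156 = 13*(-13) - 156 = -169 - 156 = -325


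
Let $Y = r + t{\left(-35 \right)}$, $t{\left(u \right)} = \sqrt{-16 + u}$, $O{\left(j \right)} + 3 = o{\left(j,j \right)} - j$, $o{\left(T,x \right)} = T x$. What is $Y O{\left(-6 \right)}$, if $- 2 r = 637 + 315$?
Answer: $-18564 + 39 i \sqrt{51} \approx -18564.0 + 278.52 i$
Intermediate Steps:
$r = -476$ ($r = - \frac{637 + 315}{2} = \left(- \frac{1}{2}\right) 952 = -476$)
$O{\left(j \right)} = -3 + j^{2} - j$ ($O{\left(j \right)} = -3 - \left(j - j j\right) = -3 + \left(j^{2} - j\right) = -3 + j^{2} - j$)
$Y = -476 + i \sqrt{51}$ ($Y = -476 + \sqrt{-16 - 35} = -476 + \sqrt{-51} = -476 + i \sqrt{51} \approx -476.0 + 7.1414 i$)
$Y O{\left(-6 \right)} = \left(-476 + i \sqrt{51}\right) \left(-3 + \left(-6\right)^{2} - -6\right) = \left(-476 + i \sqrt{51}\right) \left(-3 + 36 + 6\right) = \left(-476 + i \sqrt{51}\right) 39 = -18564 + 39 i \sqrt{51}$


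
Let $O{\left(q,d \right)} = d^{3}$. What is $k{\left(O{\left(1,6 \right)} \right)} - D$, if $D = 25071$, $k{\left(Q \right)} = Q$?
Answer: $-24855$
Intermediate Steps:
$k{\left(O{\left(1,6 \right)} \right)} - D = 6^{3} - 25071 = 216 - 25071 = -24855$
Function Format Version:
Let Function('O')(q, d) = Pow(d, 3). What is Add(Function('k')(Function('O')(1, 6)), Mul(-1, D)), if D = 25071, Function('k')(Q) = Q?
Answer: -24855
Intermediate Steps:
Add(Function('k')(Function('O')(1, 6)), Mul(-1, D)) = Add(Pow(6, 3), Mul(-1, 25071)) = Add(216, -25071) = -24855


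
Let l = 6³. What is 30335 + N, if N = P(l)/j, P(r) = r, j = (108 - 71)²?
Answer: 41528831/1369 ≈ 30335.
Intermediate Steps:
j = 1369 (j = 37² = 1369)
l = 216
N = 216/1369 ≈ 0.15778
30335 + N = 30335 + 216/1369 = 41528831/1369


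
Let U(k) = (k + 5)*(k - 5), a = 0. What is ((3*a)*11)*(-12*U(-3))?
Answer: 0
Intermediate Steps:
U(k) = (-5 + k)*(5 + k) (U(k) = (5 + k)*(-5 + k) = (-5 + k)*(5 + k))
((3*a)*11)*(-12*U(-3)) = ((3*0)*11)*(-12*(-25 + (-3)**2)) = (0*11)*(-12*(-25 + 9)) = 0*(-12*(-16)) = 0*192 = 0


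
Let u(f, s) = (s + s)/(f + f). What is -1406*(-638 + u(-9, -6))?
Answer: 2688272/3 ≈ 8.9609e+5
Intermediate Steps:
u(f, s) = s/f (u(f, s) = (2*s)/((2*f)) = (2*s)*(1/(2*f)) = s/f)
-1406*(-638 + u(-9, -6)) = -1406*(-638 - 6/(-9)) = -1406*(-638 - 6*(-⅑)) = -1406*(-638 + ⅔) = -1406*(-1912/3) = 2688272/3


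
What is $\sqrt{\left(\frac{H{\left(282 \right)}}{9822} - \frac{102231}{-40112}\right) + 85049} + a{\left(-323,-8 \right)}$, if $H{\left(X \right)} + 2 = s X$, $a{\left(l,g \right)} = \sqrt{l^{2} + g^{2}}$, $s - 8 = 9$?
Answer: $\sqrt{104393} + \frac{\sqrt{206278153824378879597}}{49247508} \approx 614.74$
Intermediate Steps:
$s = 17$ ($s = 8 + 9 = 17$)
$a{\left(l,g \right)} = \sqrt{g^{2} + l^{2}}$
$H{\left(X \right)} = -2 + 17 X$
$\sqrt{\left(\frac{H{\left(282 \right)}}{9822} - \frac{102231}{-40112}\right) + 85049} + a{\left(-323,-8 \right)} = \sqrt{\left(\frac{-2 + 17 \cdot 282}{9822} - \frac{102231}{-40112}\right) + 85049} + \sqrt{\left(-8\right)^{2} + \left(-323\right)^{2}} = \sqrt{\left(\left(-2 + 4794\right) \frac{1}{9822} - - \frac{102231}{40112}\right) + 85049} + \sqrt{64 + 104329} = \sqrt{\left(4792 \cdot \frac{1}{9822} + \frac{102231}{40112}\right) + 85049} + \sqrt{104393} = \sqrt{\left(\frac{2396}{4911} + \frac{102231}{40112}\right) + 85049} + \sqrt{104393} = \sqrt{\frac{598164793}{196990032} + 85049} + \sqrt{104393} = \sqrt{\frac{16754403396361}{196990032}} + \sqrt{104393} = \frac{\sqrt{206278153824378879597}}{49247508} + \sqrt{104393} = \sqrt{104393} + \frac{\sqrt{206278153824378879597}}{49247508}$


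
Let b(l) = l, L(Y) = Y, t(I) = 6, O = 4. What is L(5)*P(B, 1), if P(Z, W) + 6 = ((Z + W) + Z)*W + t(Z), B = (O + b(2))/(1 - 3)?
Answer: -25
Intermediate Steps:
B = -3 (B = (4 + 2)/(1 - 3) = 6/(-2) = 6*(-½) = -3)
P(Z, W) = W*(W + 2*Z) (P(Z, W) = -6 + (((Z + W) + Z)*W + 6) = -6 + (((W + Z) + Z)*W + 6) = -6 + ((W + 2*Z)*W + 6) = -6 + (W*(W + 2*Z) + 6) = -6 + (6 + W*(W + 2*Z)) = W*(W + 2*Z))
L(5)*P(B, 1) = 5*(1*(1 + 2*(-3))) = 5*(1*(1 - 6)) = 5*(1*(-5)) = 5*(-5) = -25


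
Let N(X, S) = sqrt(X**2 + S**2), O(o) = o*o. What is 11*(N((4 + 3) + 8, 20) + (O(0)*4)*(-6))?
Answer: 275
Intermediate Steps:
O(o) = o**2
N(X, S) = sqrt(S**2 + X**2)
11*(N((4 + 3) + 8, 20) + (O(0)*4)*(-6)) = 11*(sqrt(20**2 + ((4 + 3) + 8)**2) + (0**2*4)*(-6)) = 11*(sqrt(400 + (7 + 8)**2) + (0*4)*(-6)) = 11*(sqrt(400 + 15**2) + 0*(-6)) = 11*(sqrt(400 + 225) + 0) = 11*(sqrt(625) + 0) = 11*(25 + 0) = 11*25 = 275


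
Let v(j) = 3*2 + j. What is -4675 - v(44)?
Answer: -4725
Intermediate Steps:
v(j) = 6 + j
-4675 - v(44) = -4675 - (6 + 44) = -4675 - 1*50 = -4675 - 50 = -4725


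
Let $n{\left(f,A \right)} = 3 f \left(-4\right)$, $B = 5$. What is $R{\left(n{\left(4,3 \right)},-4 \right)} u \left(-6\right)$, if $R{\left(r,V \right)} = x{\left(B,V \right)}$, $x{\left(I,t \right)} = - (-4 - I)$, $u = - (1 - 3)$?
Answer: $-108$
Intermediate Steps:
$n{\left(f,A \right)} = - 12 f$
$u = 2$ ($u = \left(-1\right) \left(-2\right) = 2$)
$x{\left(I,t \right)} = 4 + I$
$R{\left(r,V \right)} = 9$ ($R{\left(r,V \right)} = 4 + 5 = 9$)
$R{\left(n{\left(4,3 \right)},-4 \right)} u \left(-6\right) = 9 \cdot 2 \left(-6\right) = 18 \left(-6\right) = -108$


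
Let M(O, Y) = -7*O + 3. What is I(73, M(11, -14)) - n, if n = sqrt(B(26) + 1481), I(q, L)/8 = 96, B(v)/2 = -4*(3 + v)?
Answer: 768 - sqrt(1249) ≈ 732.66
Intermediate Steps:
M(O, Y) = 3 - 7*O
B(v) = -24 - 8*v (B(v) = 2*(-4*(3 + v)) = 2*(-12 - 4*v) = -24 - 8*v)
I(q, L) = 768 (I(q, L) = 8*96 = 768)
n = sqrt(1249) (n = sqrt((-24 - 8*26) + 1481) = sqrt((-24 - 208) + 1481) = sqrt(-232 + 1481) = sqrt(1249) ≈ 35.341)
I(73, M(11, -14)) - n = 768 - sqrt(1249)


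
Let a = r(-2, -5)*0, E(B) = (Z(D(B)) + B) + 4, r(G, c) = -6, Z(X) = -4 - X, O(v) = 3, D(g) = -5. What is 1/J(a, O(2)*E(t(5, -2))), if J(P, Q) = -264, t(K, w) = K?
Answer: -1/264 ≈ -0.0037879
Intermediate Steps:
E(B) = 5 + B (E(B) = ((-4 - 1*(-5)) + B) + 4 = ((-4 + 5) + B) + 4 = (1 + B) + 4 = 5 + B)
a = 0 (a = -6*0 = 0)
1/J(a, O(2)*E(t(5, -2))) = 1/(-264) = -1/264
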